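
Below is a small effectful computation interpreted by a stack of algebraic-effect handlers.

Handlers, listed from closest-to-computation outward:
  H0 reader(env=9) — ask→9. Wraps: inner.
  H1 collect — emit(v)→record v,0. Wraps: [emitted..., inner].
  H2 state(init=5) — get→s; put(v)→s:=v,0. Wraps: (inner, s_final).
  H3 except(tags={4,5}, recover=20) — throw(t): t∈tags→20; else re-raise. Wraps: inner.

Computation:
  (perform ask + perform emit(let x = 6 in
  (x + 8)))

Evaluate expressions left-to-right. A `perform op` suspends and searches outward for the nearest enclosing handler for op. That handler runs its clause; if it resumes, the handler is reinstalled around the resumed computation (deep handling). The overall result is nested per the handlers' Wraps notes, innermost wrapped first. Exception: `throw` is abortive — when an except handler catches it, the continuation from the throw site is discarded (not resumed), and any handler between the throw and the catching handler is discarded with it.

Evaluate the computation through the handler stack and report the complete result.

Answer: ([14, 9], 5)

Step-by-step:
ask @ H0 ⇒ 9
emit(14) @ H1 ⇒ out+=14
H0 returns 9
H1 returns [14, 9]
H2 returns ([14, 9], 5)
H3 returns ([14, 9], 5)
= ([14, 9], 5)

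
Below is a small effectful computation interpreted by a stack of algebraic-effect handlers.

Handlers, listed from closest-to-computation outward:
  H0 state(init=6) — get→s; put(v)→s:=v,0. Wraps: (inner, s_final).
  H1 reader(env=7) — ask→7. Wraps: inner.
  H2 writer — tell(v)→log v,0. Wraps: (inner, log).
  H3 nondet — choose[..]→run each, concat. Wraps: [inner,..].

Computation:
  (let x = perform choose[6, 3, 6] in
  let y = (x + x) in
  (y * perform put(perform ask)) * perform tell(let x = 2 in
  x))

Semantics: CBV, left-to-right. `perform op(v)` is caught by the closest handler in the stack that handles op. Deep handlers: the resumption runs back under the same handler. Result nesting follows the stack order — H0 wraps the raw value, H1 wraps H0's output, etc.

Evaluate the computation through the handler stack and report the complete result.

Answer: [((0, 7), (2)), ((0, 7), (2)), ((0, 7), (2))]

Evaluation trace:
choose[6, 3, 6] @ H3
  branch[0] choose=6:
    ask @ H1 ⇒ 7
    put(7) @ H0 ⇒ s:=7
    tell(2) @ H2 ⇒ log+=2
    H0 returns (0, 7)
    H1 returns (0, 7)
    H2 returns ((0, 7), (2))
    H3 returns [((0, 7), (2))]
  branch[1] choose=3:
    ask @ H1 ⇒ 7
    put(7) @ H0 ⇒ s:=7
    tell(2) @ H2 ⇒ log+=2
    H0 returns (0, 7)
    H1 returns (0, 7)
    H2 returns ((0, 7), (2))
    H3 returns [((0, 7), (2))]
  branch[2] choose=6:
    ask @ H1 ⇒ 7
    put(7) @ H0 ⇒ s:=7
    tell(2) @ H2 ⇒ log+=2
    H0 returns (0, 7)
    H1 returns (0, 7)
    H2 returns ((0, 7), (2))
    H3 returns [((0, 7), (2))]
= [((0, 7), (2)), ((0, 7), (2)), ((0, 7), (2))]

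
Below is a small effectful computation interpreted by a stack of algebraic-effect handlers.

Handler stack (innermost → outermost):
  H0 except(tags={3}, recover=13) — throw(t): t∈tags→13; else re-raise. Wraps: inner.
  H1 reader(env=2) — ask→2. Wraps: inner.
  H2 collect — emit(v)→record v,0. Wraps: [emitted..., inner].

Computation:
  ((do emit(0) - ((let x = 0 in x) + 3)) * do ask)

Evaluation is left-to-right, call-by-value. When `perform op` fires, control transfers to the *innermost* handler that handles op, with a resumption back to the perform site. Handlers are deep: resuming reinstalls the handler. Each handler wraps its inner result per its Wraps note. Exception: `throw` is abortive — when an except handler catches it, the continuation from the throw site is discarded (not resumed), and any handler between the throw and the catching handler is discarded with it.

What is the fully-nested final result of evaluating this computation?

Step-by-step:
emit(0) @ H2 ⇒ out+=0
ask @ H1 ⇒ 2
H0 returns -6
H1 returns -6
H2 returns [0, -6]
= [0, -6]

Answer: [0, -6]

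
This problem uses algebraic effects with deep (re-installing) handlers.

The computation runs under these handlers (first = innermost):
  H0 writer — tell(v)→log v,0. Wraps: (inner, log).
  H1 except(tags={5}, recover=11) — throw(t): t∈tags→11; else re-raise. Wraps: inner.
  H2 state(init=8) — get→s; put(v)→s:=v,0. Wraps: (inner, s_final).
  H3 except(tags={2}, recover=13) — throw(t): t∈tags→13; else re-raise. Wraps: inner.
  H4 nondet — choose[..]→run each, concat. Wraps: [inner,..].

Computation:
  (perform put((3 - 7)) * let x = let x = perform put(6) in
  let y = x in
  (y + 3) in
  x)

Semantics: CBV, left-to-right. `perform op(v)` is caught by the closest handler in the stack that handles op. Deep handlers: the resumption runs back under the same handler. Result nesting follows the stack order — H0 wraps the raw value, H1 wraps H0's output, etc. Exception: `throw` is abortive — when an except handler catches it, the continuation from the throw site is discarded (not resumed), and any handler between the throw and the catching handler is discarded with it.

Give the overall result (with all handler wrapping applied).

Working:
put(-4) @ H2 ⇒ s:=-4
put(6) @ H2 ⇒ s:=6
H0 returns (0, ())
H1 returns (0, ())
H2 returns ((0, ()), 6)
H3 returns ((0, ()), 6)
H4 returns [((0, ()), 6)]
= [((0, ()), 6)]

Answer: [((0, ()), 6)]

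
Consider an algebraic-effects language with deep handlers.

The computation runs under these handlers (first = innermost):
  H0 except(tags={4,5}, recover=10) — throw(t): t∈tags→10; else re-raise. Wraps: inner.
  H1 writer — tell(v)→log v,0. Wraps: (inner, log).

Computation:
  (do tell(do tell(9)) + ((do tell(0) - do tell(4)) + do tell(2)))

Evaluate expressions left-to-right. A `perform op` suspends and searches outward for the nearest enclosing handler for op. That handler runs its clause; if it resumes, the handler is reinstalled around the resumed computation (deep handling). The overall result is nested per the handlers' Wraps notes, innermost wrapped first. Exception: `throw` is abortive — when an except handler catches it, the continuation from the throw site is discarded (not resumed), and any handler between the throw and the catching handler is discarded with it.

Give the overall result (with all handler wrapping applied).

Step-by-step:
tell(9) @ H1 ⇒ log+=9
tell(0) @ H1 ⇒ log+=0
tell(0) @ H1 ⇒ log+=0
tell(4) @ H1 ⇒ log+=4
tell(2) @ H1 ⇒ log+=2
H0 returns 0
H1 returns (0, (9, 0, 0, 4, 2))
= (0, (9, 0, 0, 4, 2))

Answer: (0, (9, 0, 0, 4, 2))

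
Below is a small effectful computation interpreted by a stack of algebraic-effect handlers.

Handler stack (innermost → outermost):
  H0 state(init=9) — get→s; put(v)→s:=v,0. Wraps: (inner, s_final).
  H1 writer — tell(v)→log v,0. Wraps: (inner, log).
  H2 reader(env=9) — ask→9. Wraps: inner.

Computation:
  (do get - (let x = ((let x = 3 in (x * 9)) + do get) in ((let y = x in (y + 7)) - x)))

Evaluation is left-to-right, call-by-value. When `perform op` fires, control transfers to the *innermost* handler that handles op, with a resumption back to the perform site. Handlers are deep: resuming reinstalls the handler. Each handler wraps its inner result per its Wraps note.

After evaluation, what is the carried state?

Answer: 9

Evaluation trace:
get @ H0 ⇒ 9
get @ H0 ⇒ 9
H0 returns (2, 9)
H1 returns ((2, 9), ())
H2 returns ((2, 9), ())
= ((2, 9), ())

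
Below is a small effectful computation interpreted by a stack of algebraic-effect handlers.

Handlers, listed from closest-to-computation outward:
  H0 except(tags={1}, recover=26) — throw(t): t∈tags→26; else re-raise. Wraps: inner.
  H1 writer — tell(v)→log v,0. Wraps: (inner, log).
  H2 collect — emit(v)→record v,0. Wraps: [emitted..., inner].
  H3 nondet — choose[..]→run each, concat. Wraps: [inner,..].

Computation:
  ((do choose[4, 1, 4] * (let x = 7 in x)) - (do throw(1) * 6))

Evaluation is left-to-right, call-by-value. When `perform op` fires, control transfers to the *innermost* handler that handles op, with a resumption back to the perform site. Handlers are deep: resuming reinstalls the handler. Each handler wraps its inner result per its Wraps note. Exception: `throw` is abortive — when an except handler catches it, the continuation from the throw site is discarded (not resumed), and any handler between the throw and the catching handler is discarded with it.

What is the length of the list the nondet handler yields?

Answer: 3

Step-by-step:
choose[4, 1, 4] @ H3
  branch[0] choose=4:
    throw(1) @ H0 caught ⇒ 26
    H1 returns (26, ())
    H2 returns [(26, ())]
    H3 returns [[(26, ())]]
  branch[1] choose=1:
    throw(1) @ H0 caught ⇒ 26
    H1 returns (26, ())
    H2 returns [(26, ())]
    H3 returns [[(26, ())]]
  branch[2] choose=4:
    throw(1) @ H0 caught ⇒ 26
    H1 returns (26, ())
    H2 returns [(26, ())]
    H3 returns [[(26, ())]]
= [[(26, ())], [(26, ())], [(26, ())]]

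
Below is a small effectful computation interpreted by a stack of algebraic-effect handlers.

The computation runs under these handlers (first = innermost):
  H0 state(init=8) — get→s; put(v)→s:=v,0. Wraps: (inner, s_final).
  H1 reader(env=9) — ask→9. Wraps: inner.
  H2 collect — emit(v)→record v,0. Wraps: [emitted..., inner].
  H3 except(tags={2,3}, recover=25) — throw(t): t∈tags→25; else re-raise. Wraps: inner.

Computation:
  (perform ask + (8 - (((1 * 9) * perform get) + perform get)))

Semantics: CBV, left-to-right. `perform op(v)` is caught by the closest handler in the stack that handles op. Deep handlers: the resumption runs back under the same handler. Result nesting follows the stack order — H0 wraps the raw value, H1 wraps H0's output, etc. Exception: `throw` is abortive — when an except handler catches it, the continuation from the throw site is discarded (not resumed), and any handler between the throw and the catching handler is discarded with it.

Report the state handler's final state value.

Step-by-step:
ask @ H1 ⇒ 9
get @ H0 ⇒ 8
get @ H0 ⇒ 8
H0 returns (-63, 8)
H1 returns (-63, 8)
H2 returns [(-63, 8)]
H3 returns [(-63, 8)]
= [(-63, 8)]

Answer: 8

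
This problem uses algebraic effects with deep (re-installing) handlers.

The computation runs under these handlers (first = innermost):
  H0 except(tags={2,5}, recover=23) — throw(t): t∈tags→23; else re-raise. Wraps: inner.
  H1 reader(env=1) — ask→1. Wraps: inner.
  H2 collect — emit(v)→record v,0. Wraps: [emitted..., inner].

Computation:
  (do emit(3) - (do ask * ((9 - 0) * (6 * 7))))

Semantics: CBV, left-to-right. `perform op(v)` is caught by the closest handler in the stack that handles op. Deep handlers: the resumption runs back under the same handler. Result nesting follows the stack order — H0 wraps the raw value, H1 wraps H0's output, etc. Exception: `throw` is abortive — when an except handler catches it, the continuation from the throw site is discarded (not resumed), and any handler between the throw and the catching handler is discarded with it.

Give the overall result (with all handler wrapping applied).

Evaluation trace:
emit(3) @ H2 ⇒ out+=3
ask @ H1 ⇒ 1
H0 returns -378
H1 returns -378
H2 returns [3, -378]
= [3, -378]

Answer: [3, -378]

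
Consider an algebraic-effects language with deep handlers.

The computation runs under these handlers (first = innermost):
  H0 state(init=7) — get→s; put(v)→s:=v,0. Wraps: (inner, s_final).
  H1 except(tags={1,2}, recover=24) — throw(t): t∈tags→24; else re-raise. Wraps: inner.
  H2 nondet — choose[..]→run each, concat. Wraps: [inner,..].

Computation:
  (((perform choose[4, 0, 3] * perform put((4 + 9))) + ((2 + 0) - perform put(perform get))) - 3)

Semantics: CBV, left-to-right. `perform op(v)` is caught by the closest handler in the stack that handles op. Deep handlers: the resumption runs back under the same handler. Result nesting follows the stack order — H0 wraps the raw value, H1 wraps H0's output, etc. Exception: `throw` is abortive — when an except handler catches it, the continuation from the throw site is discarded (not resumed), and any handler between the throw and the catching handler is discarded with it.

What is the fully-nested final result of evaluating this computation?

Answer: [(-1, 13), (-1, 13), (-1, 13)]

Working:
choose[4, 0, 3] @ H2
  branch[0] choose=4:
    put(13) @ H0 ⇒ s:=13
    get @ H0 ⇒ 13
    put(13) @ H0 ⇒ s:=13
    H0 returns (-1, 13)
    H1 returns (-1, 13)
    H2 returns [(-1, 13)]
  branch[1] choose=0:
    put(13) @ H0 ⇒ s:=13
    get @ H0 ⇒ 13
    put(13) @ H0 ⇒ s:=13
    H0 returns (-1, 13)
    H1 returns (-1, 13)
    H2 returns [(-1, 13)]
  branch[2] choose=3:
    put(13) @ H0 ⇒ s:=13
    get @ H0 ⇒ 13
    put(13) @ H0 ⇒ s:=13
    H0 returns (-1, 13)
    H1 returns (-1, 13)
    H2 returns [(-1, 13)]
= [(-1, 13), (-1, 13), (-1, 13)]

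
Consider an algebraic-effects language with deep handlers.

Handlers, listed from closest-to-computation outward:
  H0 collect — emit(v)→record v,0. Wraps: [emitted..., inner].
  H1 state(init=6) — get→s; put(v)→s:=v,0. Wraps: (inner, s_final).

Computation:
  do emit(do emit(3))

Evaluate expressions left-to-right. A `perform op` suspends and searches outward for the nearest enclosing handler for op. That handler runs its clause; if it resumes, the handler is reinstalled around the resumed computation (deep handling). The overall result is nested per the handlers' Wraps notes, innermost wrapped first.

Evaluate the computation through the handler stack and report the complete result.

Answer: ([3, 0, 0], 6)

Step-by-step:
emit(3) @ H0 ⇒ out+=3
emit(0) @ H0 ⇒ out+=0
H0 returns [3, 0, 0]
H1 returns ([3, 0, 0], 6)
= ([3, 0, 0], 6)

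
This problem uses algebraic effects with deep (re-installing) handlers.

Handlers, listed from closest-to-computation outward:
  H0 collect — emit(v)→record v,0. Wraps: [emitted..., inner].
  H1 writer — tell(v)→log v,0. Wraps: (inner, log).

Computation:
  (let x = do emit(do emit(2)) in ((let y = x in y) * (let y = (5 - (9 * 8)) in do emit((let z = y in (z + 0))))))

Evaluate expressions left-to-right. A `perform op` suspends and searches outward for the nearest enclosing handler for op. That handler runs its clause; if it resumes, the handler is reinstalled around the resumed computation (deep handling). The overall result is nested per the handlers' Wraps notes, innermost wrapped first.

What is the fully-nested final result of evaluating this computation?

Answer: ([2, 0, -67, 0], ())

Step-by-step:
emit(2) @ H0 ⇒ out+=2
emit(0) @ H0 ⇒ out+=0
emit(-67) @ H0 ⇒ out+=-67
H0 returns [2, 0, -67, 0]
H1 returns ([2, 0, -67, 0], ())
= ([2, 0, -67, 0], ())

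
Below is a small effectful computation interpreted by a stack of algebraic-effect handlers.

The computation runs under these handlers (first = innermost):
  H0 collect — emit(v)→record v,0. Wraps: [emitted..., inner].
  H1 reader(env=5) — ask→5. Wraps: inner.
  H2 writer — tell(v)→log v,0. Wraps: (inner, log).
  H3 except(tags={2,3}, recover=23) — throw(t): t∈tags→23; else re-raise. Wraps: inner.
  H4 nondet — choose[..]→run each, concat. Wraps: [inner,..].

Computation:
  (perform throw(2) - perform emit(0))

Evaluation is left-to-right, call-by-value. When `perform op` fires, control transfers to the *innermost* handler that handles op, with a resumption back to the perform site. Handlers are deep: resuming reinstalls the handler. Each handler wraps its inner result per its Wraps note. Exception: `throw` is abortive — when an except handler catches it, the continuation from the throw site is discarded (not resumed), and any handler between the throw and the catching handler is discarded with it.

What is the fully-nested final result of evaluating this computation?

Answer: [23]

Step-by-step:
throw(2) @ H3 caught ⇒ 23
H4 returns [23]
= [23]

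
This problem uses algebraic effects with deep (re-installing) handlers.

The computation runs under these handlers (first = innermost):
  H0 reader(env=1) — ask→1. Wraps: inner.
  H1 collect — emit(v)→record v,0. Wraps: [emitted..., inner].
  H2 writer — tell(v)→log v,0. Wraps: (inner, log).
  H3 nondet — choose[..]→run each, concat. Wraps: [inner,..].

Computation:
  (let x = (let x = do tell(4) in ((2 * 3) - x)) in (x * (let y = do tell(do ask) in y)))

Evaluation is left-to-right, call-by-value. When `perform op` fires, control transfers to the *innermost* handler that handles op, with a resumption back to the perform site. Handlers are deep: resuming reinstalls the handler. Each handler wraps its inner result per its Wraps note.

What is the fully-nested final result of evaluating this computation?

Answer: [([0], (4, 1))]

Evaluation trace:
tell(4) @ H2 ⇒ log+=4
ask @ H0 ⇒ 1
tell(1) @ H2 ⇒ log+=1
H0 returns 0
H1 returns [0]
H2 returns ([0], (4, 1))
H3 returns [([0], (4, 1))]
= [([0], (4, 1))]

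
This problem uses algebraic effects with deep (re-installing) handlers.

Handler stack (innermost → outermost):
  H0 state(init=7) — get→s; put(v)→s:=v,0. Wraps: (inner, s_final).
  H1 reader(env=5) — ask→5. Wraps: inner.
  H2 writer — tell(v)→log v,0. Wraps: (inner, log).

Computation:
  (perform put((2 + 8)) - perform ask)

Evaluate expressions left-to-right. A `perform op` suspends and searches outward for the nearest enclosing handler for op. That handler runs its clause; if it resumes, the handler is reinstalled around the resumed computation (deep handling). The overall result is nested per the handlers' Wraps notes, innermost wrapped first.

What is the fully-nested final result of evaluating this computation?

Working:
put(10) @ H0 ⇒ s:=10
ask @ H1 ⇒ 5
H0 returns (-5, 10)
H1 returns (-5, 10)
H2 returns ((-5, 10), ())
= ((-5, 10), ())

Answer: ((-5, 10), ())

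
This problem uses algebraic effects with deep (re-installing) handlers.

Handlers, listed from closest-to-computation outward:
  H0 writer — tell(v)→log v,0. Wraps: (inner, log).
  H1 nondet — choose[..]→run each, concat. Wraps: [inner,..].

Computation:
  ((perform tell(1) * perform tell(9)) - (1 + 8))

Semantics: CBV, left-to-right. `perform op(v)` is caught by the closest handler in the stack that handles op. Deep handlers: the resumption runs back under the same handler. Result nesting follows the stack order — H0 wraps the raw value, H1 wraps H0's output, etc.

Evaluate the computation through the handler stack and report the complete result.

Answer: [(-9, (1, 9))]

Step-by-step:
tell(1) @ H0 ⇒ log+=1
tell(9) @ H0 ⇒ log+=9
H0 returns (-9, (1, 9))
H1 returns [(-9, (1, 9))]
= [(-9, (1, 9))]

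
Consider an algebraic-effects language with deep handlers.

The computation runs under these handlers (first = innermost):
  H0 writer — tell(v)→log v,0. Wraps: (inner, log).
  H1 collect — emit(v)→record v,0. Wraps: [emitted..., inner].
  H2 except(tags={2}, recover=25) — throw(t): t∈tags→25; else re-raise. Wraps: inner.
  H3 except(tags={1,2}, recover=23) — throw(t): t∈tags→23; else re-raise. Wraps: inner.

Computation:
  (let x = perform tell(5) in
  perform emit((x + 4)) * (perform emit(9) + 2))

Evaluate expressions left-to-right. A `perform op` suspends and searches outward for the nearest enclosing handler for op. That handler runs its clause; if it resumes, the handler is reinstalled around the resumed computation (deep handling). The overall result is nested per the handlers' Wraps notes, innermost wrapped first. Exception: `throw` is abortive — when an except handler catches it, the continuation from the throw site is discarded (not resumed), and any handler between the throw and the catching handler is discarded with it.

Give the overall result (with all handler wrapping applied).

Answer: [4, 9, (0, (5))]

Evaluation trace:
tell(5) @ H0 ⇒ log+=5
emit(4) @ H1 ⇒ out+=4
emit(9) @ H1 ⇒ out+=9
H0 returns (0, (5))
H1 returns [4, 9, (0, (5))]
H2 returns [4, 9, (0, (5))]
H3 returns [4, 9, (0, (5))]
= [4, 9, (0, (5))]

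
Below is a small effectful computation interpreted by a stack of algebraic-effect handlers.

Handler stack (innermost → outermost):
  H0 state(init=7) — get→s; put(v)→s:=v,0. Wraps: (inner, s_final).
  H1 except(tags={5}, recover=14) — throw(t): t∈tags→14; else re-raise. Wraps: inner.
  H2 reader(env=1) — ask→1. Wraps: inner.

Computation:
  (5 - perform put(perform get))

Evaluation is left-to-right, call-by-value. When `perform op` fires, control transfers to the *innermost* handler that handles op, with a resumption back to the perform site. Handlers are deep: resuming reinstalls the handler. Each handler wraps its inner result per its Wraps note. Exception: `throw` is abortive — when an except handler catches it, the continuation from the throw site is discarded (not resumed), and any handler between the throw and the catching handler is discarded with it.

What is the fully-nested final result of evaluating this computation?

Answer: (5, 7)

Working:
get @ H0 ⇒ 7
put(7) @ H0 ⇒ s:=7
H0 returns (5, 7)
H1 returns (5, 7)
H2 returns (5, 7)
= (5, 7)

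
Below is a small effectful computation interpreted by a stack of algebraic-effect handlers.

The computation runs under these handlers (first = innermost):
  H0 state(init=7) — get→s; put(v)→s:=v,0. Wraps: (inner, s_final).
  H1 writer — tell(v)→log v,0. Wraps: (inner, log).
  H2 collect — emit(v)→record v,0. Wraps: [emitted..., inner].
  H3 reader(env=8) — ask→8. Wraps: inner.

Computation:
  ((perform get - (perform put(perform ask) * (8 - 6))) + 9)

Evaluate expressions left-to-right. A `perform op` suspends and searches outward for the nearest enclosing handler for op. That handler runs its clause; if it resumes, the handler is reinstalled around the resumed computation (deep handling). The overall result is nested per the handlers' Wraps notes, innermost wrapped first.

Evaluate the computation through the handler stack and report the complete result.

Answer: [((16, 8), ())]

Step-by-step:
get @ H0 ⇒ 7
ask @ H3 ⇒ 8
put(8) @ H0 ⇒ s:=8
H0 returns (16, 8)
H1 returns ((16, 8), ())
H2 returns [((16, 8), ())]
H3 returns [((16, 8), ())]
= [((16, 8), ())]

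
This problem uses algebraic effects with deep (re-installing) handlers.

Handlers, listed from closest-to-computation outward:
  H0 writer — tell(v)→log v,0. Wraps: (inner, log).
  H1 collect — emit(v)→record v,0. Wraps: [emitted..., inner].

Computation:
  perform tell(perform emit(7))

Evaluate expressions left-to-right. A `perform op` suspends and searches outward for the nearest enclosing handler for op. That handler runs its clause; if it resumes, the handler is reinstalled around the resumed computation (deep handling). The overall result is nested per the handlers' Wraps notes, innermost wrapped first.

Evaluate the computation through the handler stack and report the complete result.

Step-by-step:
emit(7) @ H1 ⇒ out+=7
tell(0) @ H0 ⇒ log+=0
H0 returns (0, (0))
H1 returns [7, (0, (0))]
= [7, (0, (0))]

Answer: [7, (0, (0))]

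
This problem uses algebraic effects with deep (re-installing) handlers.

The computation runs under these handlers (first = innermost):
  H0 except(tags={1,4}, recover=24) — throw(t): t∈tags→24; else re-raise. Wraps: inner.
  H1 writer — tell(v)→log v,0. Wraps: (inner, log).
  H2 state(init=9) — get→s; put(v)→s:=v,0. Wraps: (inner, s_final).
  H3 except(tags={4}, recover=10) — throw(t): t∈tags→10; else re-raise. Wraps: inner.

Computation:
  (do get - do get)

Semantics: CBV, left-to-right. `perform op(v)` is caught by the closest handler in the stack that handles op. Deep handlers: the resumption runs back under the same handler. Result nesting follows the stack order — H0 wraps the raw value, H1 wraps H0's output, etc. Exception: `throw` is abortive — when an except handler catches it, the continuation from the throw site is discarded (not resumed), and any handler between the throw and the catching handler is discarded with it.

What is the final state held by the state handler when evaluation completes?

Answer: 9

Evaluation trace:
get @ H2 ⇒ 9
get @ H2 ⇒ 9
H0 returns 0
H1 returns (0, ())
H2 returns ((0, ()), 9)
H3 returns ((0, ()), 9)
= ((0, ()), 9)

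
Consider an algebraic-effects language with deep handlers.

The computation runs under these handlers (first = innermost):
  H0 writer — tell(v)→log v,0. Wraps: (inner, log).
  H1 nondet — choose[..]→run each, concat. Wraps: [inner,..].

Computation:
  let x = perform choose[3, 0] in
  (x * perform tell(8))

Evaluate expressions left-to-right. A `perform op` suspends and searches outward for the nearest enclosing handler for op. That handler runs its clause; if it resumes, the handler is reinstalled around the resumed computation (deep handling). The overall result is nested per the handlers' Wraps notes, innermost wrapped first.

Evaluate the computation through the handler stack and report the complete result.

Evaluation trace:
choose[3, 0] @ H1
  branch[0] choose=3:
    tell(8) @ H0 ⇒ log+=8
    H0 returns (0, (8))
    H1 returns [(0, (8))]
  branch[1] choose=0:
    tell(8) @ H0 ⇒ log+=8
    H0 returns (0, (8))
    H1 returns [(0, (8))]
= [(0, (8)), (0, (8))]

Answer: [(0, (8)), (0, (8))]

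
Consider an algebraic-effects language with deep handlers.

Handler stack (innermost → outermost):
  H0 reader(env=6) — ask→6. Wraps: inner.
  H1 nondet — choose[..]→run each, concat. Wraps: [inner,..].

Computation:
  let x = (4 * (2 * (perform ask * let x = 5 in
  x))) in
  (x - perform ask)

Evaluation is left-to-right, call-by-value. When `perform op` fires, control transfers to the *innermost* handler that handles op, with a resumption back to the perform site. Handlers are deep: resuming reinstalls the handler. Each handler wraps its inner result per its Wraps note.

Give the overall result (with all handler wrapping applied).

Evaluation trace:
ask @ H0 ⇒ 6
ask @ H0 ⇒ 6
H0 returns 234
H1 returns [234]
= [234]

Answer: [234]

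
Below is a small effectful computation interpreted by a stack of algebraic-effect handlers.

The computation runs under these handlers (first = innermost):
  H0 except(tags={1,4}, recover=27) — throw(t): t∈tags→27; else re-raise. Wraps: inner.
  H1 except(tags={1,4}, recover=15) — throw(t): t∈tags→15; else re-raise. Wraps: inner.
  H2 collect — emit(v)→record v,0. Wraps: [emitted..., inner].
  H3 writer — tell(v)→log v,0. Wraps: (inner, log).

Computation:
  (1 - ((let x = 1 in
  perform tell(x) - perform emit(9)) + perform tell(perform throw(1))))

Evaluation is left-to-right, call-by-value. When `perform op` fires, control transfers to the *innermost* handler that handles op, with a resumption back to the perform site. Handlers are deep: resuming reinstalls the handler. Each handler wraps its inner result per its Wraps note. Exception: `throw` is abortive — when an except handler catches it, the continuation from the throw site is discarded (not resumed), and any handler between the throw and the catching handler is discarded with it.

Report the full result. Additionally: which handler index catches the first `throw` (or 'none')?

Evaluation trace:
tell(1) @ H3 ⇒ log+=1
emit(9) @ H2 ⇒ out+=9
throw(1) @ H0 caught ⇒ 27
H1 returns 27
H2 returns [9, 27]
H3 returns ([9, 27], (1))
= ([9, 27], (1))

Answer: ([9, 27], (1)) ; first throw caught by: H0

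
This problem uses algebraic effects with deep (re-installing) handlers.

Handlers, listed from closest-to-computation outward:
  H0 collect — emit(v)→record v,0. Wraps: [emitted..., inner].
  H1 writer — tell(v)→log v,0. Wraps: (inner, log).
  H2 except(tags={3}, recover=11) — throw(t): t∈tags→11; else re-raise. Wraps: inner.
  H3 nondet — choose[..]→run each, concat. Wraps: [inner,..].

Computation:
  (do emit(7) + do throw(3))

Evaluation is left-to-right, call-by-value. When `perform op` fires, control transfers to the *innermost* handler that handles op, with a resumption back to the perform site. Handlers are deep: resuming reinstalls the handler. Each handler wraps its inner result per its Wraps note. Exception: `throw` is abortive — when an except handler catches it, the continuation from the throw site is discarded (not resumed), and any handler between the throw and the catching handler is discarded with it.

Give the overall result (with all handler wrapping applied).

Answer: [11]

Evaluation trace:
emit(7) @ H0 ⇒ out+=7
throw(3) @ H2 caught ⇒ 11
H3 returns [11]
= [11]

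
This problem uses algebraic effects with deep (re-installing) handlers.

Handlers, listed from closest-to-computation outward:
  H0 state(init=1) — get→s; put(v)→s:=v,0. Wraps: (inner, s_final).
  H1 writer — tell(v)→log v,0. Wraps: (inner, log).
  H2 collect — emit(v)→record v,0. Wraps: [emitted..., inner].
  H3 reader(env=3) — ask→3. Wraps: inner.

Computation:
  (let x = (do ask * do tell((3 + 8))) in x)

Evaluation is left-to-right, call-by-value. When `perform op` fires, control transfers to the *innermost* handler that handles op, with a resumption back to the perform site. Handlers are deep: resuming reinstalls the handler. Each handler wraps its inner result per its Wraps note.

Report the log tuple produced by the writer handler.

Answer: (11)

Evaluation trace:
ask @ H3 ⇒ 3
tell(11) @ H1 ⇒ log+=11
H0 returns (0, 1)
H1 returns ((0, 1), (11))
H2 returns [((0, 1), (11))]
H3 returns [((0, 1), (11))]
= [((0, 1), (11))]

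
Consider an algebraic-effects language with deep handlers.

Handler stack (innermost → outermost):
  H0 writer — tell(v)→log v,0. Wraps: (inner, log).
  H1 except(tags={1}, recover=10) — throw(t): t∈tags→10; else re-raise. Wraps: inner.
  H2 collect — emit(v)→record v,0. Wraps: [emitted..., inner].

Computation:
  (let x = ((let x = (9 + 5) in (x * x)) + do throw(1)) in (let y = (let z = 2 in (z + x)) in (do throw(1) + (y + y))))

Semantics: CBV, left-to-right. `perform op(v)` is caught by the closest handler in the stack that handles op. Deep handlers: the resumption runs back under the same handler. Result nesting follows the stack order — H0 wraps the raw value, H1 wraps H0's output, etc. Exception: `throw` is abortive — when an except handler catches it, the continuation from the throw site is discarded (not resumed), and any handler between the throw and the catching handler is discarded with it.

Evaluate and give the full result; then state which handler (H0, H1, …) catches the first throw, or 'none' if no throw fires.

Answer: [10] ; first throw caught by: H1

Step-by-step:
throw(1) @ H1 caught ⇒ 10
H2 returns [10]
= [10]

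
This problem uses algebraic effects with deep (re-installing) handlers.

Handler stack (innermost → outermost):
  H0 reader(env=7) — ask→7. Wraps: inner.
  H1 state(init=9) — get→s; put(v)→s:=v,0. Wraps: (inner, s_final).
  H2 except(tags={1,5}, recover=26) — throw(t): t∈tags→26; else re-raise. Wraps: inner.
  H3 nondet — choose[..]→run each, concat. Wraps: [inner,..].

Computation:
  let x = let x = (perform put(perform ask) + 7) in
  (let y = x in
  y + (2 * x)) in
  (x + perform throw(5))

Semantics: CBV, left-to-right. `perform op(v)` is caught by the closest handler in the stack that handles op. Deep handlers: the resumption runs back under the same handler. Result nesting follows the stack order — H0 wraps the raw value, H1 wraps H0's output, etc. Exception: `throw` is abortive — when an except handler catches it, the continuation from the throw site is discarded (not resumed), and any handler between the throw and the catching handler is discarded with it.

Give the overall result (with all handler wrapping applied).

Answer: [26]

Working:
ask @ H0 ⇒ 7
put(7) @ H1 ⇒ s:=7
throw(5) @ H2 caught ⇒ 26
H3 returns [26]
= [26]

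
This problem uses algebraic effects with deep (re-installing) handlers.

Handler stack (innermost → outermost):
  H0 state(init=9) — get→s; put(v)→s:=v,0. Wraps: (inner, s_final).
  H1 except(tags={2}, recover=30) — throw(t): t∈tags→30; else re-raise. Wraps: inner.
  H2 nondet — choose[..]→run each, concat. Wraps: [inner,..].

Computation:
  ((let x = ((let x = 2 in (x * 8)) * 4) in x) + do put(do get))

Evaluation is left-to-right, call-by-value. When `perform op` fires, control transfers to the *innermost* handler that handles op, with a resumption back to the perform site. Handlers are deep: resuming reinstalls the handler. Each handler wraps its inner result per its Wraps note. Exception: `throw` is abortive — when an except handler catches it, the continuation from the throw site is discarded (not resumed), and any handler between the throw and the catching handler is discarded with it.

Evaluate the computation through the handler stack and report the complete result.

Answer: [(64, 9)]

Step-by-step:
get @ H0 ⇒ 9
put(9) @ H0 ⇒ s:=9
H0 returns (64, 9)
H1 returns (64, 9)
H2 returns [(64, 9)]
= [(64, 9)]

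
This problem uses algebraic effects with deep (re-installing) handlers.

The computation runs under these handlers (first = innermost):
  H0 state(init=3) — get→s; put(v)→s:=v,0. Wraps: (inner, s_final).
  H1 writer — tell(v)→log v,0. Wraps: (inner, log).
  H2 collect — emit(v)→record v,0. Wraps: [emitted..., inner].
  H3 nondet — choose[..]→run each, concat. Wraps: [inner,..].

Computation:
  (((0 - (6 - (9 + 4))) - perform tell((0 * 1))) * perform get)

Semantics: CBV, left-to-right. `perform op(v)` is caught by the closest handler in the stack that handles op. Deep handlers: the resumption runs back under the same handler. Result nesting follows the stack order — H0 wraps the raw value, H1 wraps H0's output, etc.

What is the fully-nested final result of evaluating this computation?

Working:
tell(0) @ H1 ⇒ log+=0
get @ H0 ⇒ 3
H0 returns (21, 3)
H1 returns ((21, 3), (0))
H2 returns [((21, 3), (0))]
H3 returns [[((21, 3), (0))]]
= [[((21, 3), (0))]]

Answer: [[((21, 3), (0))]]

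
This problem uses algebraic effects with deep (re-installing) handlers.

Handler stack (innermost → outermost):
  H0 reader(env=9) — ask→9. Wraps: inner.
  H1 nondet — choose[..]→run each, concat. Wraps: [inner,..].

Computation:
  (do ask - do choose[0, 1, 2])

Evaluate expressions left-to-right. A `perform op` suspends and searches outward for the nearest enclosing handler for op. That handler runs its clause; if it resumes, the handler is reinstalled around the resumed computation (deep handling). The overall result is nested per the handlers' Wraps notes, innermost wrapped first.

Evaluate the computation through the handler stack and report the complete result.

Answer: [9, 8, 7]

Evaluation trace:
ask @ H0 ⇒ 9
choose[0, 1, 2] @ H1
  branch[0] choose=0:
    H0 returns 9
    H1 returns [9]
  branch[1] choose=1:
    H0 returns 8
    H1 returns [8]
  branch[2] choose=2:
    H0 returns 7
    H1 returns [7]
= [9, 8, 7]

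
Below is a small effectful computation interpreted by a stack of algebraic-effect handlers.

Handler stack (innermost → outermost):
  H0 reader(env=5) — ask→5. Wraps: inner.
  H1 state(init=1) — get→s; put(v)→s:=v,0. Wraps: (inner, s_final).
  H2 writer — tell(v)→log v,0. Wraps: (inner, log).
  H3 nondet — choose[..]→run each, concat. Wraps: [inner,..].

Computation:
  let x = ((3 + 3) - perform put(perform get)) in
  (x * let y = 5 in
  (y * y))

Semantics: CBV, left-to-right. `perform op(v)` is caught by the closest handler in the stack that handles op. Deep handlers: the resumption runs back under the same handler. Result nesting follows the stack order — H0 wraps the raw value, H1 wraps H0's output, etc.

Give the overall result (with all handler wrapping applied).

Step-by-step:
get @ H1 ⇒ 1
put(1) @ H1 ⇒ s:=1
H0 returns 150
H1 returns (150, 1)
H2 returns ((150, 1), ())
H3 returns [((150, 1), ())]
= [((150, 1), ())]

Answer: [((150, 1), ())]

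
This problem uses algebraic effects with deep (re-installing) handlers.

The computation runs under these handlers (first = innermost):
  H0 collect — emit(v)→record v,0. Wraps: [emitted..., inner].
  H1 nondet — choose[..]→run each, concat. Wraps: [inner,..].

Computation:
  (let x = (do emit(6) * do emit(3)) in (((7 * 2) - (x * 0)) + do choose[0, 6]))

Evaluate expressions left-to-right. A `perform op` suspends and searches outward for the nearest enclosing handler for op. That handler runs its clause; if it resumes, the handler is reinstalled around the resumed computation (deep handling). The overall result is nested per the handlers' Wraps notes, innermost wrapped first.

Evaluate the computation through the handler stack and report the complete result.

Evaluation trace:
emit(6) @ H0 ⇒ out+=6
emit(3) @ H0 ⇒ out+=3
choose[0, 6] @ H1
  branch[0] choose=0:
    H0 returns [6, 3, 14]
    H1 returns [[6, 3, 14]]
  branch[1] choose=6:
    H0 returns [6, 3, 20]
    H1 returns [[6, 3, 20]]
= [[6, 3, 14], [6, 3, 20]]

Answer: [[6, 3, 14], [6, 3, 20]]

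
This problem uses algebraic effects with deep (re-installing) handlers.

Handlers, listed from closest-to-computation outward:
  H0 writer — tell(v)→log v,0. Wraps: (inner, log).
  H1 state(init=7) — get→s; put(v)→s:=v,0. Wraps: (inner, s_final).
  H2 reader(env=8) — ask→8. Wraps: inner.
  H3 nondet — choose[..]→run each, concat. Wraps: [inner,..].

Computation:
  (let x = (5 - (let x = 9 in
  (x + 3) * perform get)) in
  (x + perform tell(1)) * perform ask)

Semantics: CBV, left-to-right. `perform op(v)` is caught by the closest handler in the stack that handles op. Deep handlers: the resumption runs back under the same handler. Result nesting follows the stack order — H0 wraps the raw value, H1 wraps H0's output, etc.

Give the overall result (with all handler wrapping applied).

Working:
get @ H1 ⇒ 7
tell(1) @ H0 ⇒ log+=1
ask @ H2 ⇒ 8
H0 returns (-632, (1))
H1 returns ((-632, (1)), 7)
H2 returns ((-632, (1)), 7)
H3 returns [((-632, (1)), 7)]
= [((-632, (1)), 7)]

Answer: [((-632, (1)), 7)]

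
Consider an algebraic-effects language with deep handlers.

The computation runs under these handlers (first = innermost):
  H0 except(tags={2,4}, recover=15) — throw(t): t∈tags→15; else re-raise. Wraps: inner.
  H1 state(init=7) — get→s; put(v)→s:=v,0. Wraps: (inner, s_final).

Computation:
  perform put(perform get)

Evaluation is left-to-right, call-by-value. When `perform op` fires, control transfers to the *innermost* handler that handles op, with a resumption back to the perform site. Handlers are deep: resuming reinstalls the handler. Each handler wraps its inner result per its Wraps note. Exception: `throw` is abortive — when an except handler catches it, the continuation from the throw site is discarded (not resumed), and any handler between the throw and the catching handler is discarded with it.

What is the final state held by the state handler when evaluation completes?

Evaluation trace:
get @ H1 ⇒ 7
put(7) @ H1 ⇒ s:=7
H0 returns 0
H1 returns (0, 7)
= (0, 7)

Answer: 7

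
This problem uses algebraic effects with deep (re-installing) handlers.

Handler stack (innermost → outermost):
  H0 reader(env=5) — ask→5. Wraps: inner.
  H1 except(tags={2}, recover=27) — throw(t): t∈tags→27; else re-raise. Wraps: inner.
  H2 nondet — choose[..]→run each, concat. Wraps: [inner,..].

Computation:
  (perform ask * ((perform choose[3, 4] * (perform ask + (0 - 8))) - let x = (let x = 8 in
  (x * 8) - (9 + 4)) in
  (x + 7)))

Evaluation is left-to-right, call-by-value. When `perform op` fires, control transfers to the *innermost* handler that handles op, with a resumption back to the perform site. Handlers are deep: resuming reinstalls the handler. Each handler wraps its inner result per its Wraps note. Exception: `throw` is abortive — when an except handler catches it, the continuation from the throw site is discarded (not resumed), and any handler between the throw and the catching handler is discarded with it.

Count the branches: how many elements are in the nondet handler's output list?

Evaluation trace:
ask @ H0 ⇒ 5
choose[3, 4] @ H2
  branch[0] choose=3:
    ask @ H0 ⇒ 5
    H0 returns -335
    H1 returns -335
    H2 returns [-335]
  branch[1] choose=4:
    ask @ H0 ⇒ 5
    H0 returns -350
    H1 returns -350
    H2 returns [-350]
= [-335, -350]

Answer: 2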